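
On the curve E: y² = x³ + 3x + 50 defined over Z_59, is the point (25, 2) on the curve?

no

y² = 2² ≡ 4; x³ + 3x + 50 = 15750 ≡ 56 (mod 59). 4 ≠ 56.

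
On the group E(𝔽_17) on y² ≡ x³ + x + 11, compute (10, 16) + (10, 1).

O

The two points share x = 10 and their y-coordinates satisfy 16 + 1 ≡ 0 (mod 17), so they are inverses. Their sum is O.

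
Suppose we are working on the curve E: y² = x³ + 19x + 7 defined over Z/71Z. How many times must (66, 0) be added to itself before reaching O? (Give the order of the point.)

2

2P: (66, 0) + (66, 0): same x and y₁ ≡ -y₂, so the sum is O.
2P = O, so the order is 2.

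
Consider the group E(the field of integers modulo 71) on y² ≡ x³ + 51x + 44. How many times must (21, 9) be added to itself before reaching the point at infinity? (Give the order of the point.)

8

2P: tangent at (21, 9): λ = (3·21² + 51)/(2·9) ≡ 25/18. 18⁻¹ ≡ 4 (mod 71) since 18·4 = 72 ≡ 1, so λ ≡ 25·4 ≡ 29.
  x = λ² - 21 - 21 = 841 - 42 ≡ 18; y = λ·(21 - 18) - 9 ≡ 7. → (18, 7)
3P: (18, 7) + (21, 9). λ = (9 - 7)/(21 - 18) ≡ 2/3 mod 71. 3⁻¹ ≡ 24 (mod 71), so λ ≡ 48.
  x = λ² - 18 - 21 = 2304 - 39 ≡ 64; y = λ·(18 - 64) - 7 ≡ 57. → (64, 57)
4P: (64, 57) + (21, 9). λ = (9 - 57)/(21 - 64) ≡ 23/28 mod 71. 28⁻¹ ≡ 33 (mod 71) since 28·33 = 924 ≡ 1, so λ ≡ 49.
  x = λ² - 64 - 21 = 2401 - 85 ≡ 44; y = λ·(64 - 44) - 57 ≡ 0. → (44, 0)
5P: (44, 0) + (21, 9). λ = (9 - 0)/(21 - 44) ≡ 9/48 mod 71. 48⁻¹ ≡ 37 (mod 71), so λ ≡ 49.
  x = λ² - 44 - 21 = 2401 - 65 ≡ 64; y = λ·(44 - 64) - 0 ≡ 14. → (64, 14)
6P: (64, 14) + (21, 9). λ = (9 - 14)/(21 - 64) ≡ 66/28 mod 71. 28⁻¹ ≡ 33 (mod 71), so λ ≡ 48.
  x = λ² - 64 - 21 = 2304 - 85 ≡ 18; y = λ·(64 - 18) - 14 ≡ 64. → (18, 64)
7P: (18, 64) + (21, 9). λ = (9 - 64)/(21 - 18) ≡ 16/3 mod 71. 3⁻¹ ≡ 24 (mod 71), so λ ≡ 29.
  x = λ² - 18 - 21 = 841 - 39 ≡ 21; y = λ·(18 - 21) - 64 ≡ 62. → (21, 62)
8P: (21, 62) + (21, 9): same x and y₁ ≡ -y₂, so the sum is the point at infinity.
8P = the point at infinity, so the order is 8.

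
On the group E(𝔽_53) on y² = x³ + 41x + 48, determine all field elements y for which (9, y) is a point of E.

x³ + 41x + 48 = 1146 ≡ 33 (mod 53).
33 is a non-residue mod 53; no y exists.

none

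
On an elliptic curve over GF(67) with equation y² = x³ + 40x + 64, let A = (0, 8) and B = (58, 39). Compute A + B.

(25, 26)

(0, 8) + (58, 39). λ = (39 - 8)/(58 - 0) ≡ 31/58 mod 67. 58⁻¹ ≡ 52 (mod 67), so λ ≡ 4.
  x = λ² - 0 - 58 = 16 - 58 ≡ 25; y = λ·(0 - 25) - 8 ≡ 26. → (25, 26)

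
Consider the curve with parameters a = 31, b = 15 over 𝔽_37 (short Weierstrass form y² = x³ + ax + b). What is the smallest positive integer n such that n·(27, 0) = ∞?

2P: (27, 0) + (27, 0): same x and y₁ ≡ -y₂, so the sum is ∞.
2P = ∞, so the order is 2.

2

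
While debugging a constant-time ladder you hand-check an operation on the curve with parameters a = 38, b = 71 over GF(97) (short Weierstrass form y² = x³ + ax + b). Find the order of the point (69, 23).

12

2P: tangent at (69, 23): λ = (3·69² + 38)/(2·23) ≡ 62/46. 46⁻¹ ≡ 19 (mod 97), so λ ≡ 62·19 ≡ 14.
  x = λ² - 69 - 69 = 196 - 138 ≡ 58; y = λ·(69 - 58) - 23 ≡ 34. → (58, 34)
3P: (58, 34) + (69, 23). λ = (23 - 34)/(69 - 58) ≡ 86/11 mod 97. 11⁻¹ ≡ 53 (mod 97) since 11·53 = 583 ≡ 1, so λ ≡ 96.
  x = λ² - 58 - 69 = 9216 - 127 ≡ 68; y = λ·(58 - 68) - 34 ≡ 73. → (68, 73)
4P: (68, 73) + (69, 23). λ = (23 - 73)/(69 - 68) ≡ 47/1 mod 97. 1⁻¹ ≡ 1 (mod 97) since 1·1 = 1 ≡ 1, so λ ≡ 47.
  x = λ² - 68 - 69 = 2209 - 137 ≡ 35; y = λ·(68 - 35) - 73 ≡ 23. → (35, 23)
5P: (35, 23) + (69, 23). λ = (23 - 23)/(69 - 35) ≡ 0/34 mod 97. 34⁻¹ ≡ 20 (mod 97) since 34·20 = 680 ≡ 1, so λ ≡ 0.
  x = λ² - 35 - 69 = 0 - 104 ≡ 90; y = λ·(35 - 90) - 23 ≡ 74. → (90, 74)
6P: (90, 74) + (69, 23). λ = (23 - 74)/(69 - 90) ≡ 46/76 mod 97. 76⁻¹ ≡ 60 (mod 97), so λ ≡ 44.
  x = λ² - 90 - 69 = 1936 - 159 ≡ 31; y = λ·(90 - 31) - 74 ≡ 0. → (31, 0)
7P: (31, 0) + (69, 23). λ = (23 - 0)/(69 - 31) ≡ 23/38 mod 97. 38⁻¹ ≡ 23 (mod 97) since 38·23 = 874 ≡ 1, so λ ≡ 44.
  x = λ² - 31 - 69 = 1936 - 100 ≡ 90; y = λ·(31 - 90) - 0 ≡ 23. → (90, 23)
8P: (90, 23) + (69, 23). λ = (23 - 23)/(69 - 90) ≡ 0/76 mod 97. 76⁻¹ ≡ 60 (mod 97) since 76·60 = 4560 ≡ 1, so λ ≡ 0.
  x = λ² - 90 - 69 = 0 - 159 ≡ 35; y = λ·(90 - 35) - 23 ≡ 74. → (35, 74)
9P: (35, 74) + (69, 23). λ = (23 - 74)/(69 - 35) ≡ 46/34 mod 97. 34⁻¹ ≡ 20 (mod 97), so λ ≡ 47.
  x = λ² - 35 - 69 = 2209 - 104 ≡ 68; y = λ·(35 - 68) - 74 ≡ 24. → (68, 24)
10P: (68, 24) + (69, 23). λ = (23 - 24)/(69 - 68) ≡ 96/1 mod 97. 1⁻¹ ≡ 1 (mod 97), so λ ≡ 96.
  x = λ² - 68 - 69 = 9216 - 137 ≡ 58; y = λ·(68 - 58) - 24 ≡ 63. → (58, 63)
11P: (58, 63) + (69, 23). λ = (23 - 63)/(69 - 58) ≡ 57/11 mod 97. 11⁻¹ ≡ 53 (mod 97) since 11·53 = 583 ≡ 1, so λ ≡ 14.
  x = λ² - 58 - 69 = 196 - 127 ≡ 69; y = λ·(58 - 69) - 63 ≡ 74. → (69, 74)
12P: (69, 74) + (69, 23): same x and y₁ ≡ -y₂, so the sum is the point at infinity.
12P = the point at infinity, so the order is 12.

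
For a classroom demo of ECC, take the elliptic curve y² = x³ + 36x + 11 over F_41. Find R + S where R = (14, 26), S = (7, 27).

(15, 21)

(14, 26) + (7, 27). λ = (27 - 26)/(7 - 14) ≡ 1/34 mod 41. 34⁻¹ ≡ 35 (mod 41), so λ ≡ 35.
  x = λ² - 14 - 7 = 1225 - 21 ≡ 15; y = λ·(14 - 15) - 26 ≡ 21. → (15, 21)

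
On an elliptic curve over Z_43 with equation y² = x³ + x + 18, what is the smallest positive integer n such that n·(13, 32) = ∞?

2P: tangent at (13, 32): λ = (3·13² + 1)/(2·32) ≡ 35/21. 21⁻¹ ≡ 41 (mod 43), so λ ≡ 35·41 ≡ 16.
  x = λ² - 13 - 13 = 256 - 26 ≡ 15; y = λ·(13 - 15) - 32 ≡ 22. → (15, 22)
3P: (15, 22) + (13, 32). λ = (32 - 22)/(13 - 15) ≡ 10/41 mod 43. 41⁻¹ ≡ 21 (mod 43) since 41·21 = 861 ≡ 1, so λ ≡ 38.
  x = λ² - 15 - 13 = 1444 - 28 ≡ 40; y = λ·(15 - 40) - 22 ≡ 17. → (40, 17)
4P: (40, 17) + (13, 32). λ = (32 - 17)/(13 - 40) ≡ 15/16 mod 43. 16⁻¹ ≡ 35 (mod 43) since 16·35 = 560 ≡ 1, so λ ≡ 9.
  x = λ² - 40 - 13 = 81 - 53 ≡ 28; y = λ·(40 - 28) - 17 ≡ 5. → (28, 5)
5P: (28, 5) + (13, 32). λ = (32 - 5)/(13 - 28) ≡ 27/28 mod 43. 28⁻¹ ≡ 20 (mod 43) since 28·20 = 560 ≡ 1, so λ ≡ 24.
  x = λ² - 28 - 13 = 576 - 41 ≡ 19; y = λ·(28 - 19) - 5 ≡ 39. → (19, 39)
6P: (19, 39) + (13, 32). λ = (32 - 39)/(13 - 19) ≡ 36/37 mod 43. 37⁻¹ ≡ 7 (mod 43), so λ ≡ 37.
  x = λ² - 19 - 13 = 1369 - 32 ≡ 4; y = λ·(19 - 4) - 39 ≡ 0. → (4, 0)
7P: (4, 0) + (13, 32). λ = (32 - 0)/(13 - 4) ≡ 32/9 mod 43. 9⁻¹ ≡ 24 (mod 43), so λ ≡ 37.
  x = λ² - 4 - 13 = 1369 - 17 ≡ 19; y = λ·(4 - 19) - 0 ≡ 4. → (19, 4)
8P: (19, 4) + (13, 32). λ = (32 - 4)/(13 - 19) ≡ 28/37 mod 43. 37⁻¹ ≡ 7 (mod 43) since 37·7 = 259 ≡ 1, so λ ≡ 24.
  x = λ² - 19 - 13 = 576 - 32 ≡ 28; y = λ·(19 - 28) - 4 ≡ 38. → (28, 38)
9P: (28, 38) + (13, 32). λ = (32 - 38)/(13 - 28) ≡ 37/28 mod 43. 28⁻¹ ≡ 20 (mod 43), so λ ≡ 9.
  x = λ² - 28 - 13 = 81 - 41 ≡ 40; y = λ·(28 - 40) - 38 ≡ 26. → (40, 26)
10P: (40, 26) + (13, 32). λ = (32 - 26)/(13 - 40) ≡ 6/16 mod 43. 16⁻¹ ≡ 35 (mod 43) since 16·35 = 560 ≡ 1, so λ ≡ 38.
  x = λ² - 40 - 13 = 1444 - 53 ≡ 15; y = λ·(40 - 15) - 26 ≡ 21. → (15, 21)
11P: (15, 21) + (13, 32). λ = (32 - 21)/(13 - 15) ≡ 11/41 mod 43. 41⁻¹ ≡ 21 (mod 43) since 41·21 = 861 ≡ 1, so λ ≡ 16.
  x = λ² - 15 - 13 = 256 - 28 ≡ 13; y = λ·(15 - 13) - 21 ≡ 11. → (13, 11)
12P: (13, 11) + (13, 32): same x and y₁ ≡ -y₂, so the sum is ∞.
12P = ∞, so the order is 12.

12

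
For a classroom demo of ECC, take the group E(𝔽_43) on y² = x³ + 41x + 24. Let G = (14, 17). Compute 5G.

(29, 19)

Double-and-add on 5 = (101)₂. Start with G = (14, 17) for the leading 1-bit.
double: tangent at (14, 17): λ = (3·14² + 41)/(2·17) ≡ 27/34. 34⁻¹ ≡ 19 (mod 43) since 34·19 = 646 ≡ 1, so λ ≡ 27·19 ≡ 40.
  x = λ² - 14 - 14 = 1600 - 28 ≡ 24; y = λ·(14 - 24) - 17 ≡ 13. → (24, 13)
double: tangent at (24, 13): λ = (3·24² + 41)/(2·13) ≡ 6/26. 26⁻¹ ≡ 5 (mod 43) since 26·5 = 130 ≡ 1, so λ ≡ 6·5 ≡ 30.
  x = λ² - 24 - 24 = 900 - 48 ≡ 35; y = λ·(24 - 35) - 13 ≡ 1. → (35, 1)
add G: (35, 1) + (14, 17). λ = (17 - 1)/(14 - 35) ≡ 16/22 mod 43. 22⁻¹ ≡ 2 (mod 43) since 22·2 = 44 ≡ 1, so λ ≡ 32.
  x = λ² - 35 - 14 = 1024 - 49 ≡ 29; y = λ·(35 - 29) - 1 ≡ 19. → (29, 19)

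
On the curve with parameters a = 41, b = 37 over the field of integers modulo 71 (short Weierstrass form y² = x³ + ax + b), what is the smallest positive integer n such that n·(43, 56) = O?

3

2P: tangent at (43, 56): λ = (3·43² + 41)/(2·56) ≡ 50/41. 41⁻¹ ≡ 26 (mod 71), so λ ≡ 50·26 ≡ 22.
  x = λ² - 43 - 43 = 484 - 86 ≡ 43; y = λ·(43 - 43) - 56 ≡ 15. → (43, 15)
3P: (43, 15) + (43, 56): same x and y₁ ≡ -y₂, so the sum is O.
3P = O, so the order is 3.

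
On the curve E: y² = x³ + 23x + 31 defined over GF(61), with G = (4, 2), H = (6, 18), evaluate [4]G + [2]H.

(14, 13)

First 4G:
Double-and-add on 4 = (100)₂. Start with G = (4, 2) for the leading 1-bit.
double: tangent at (4, 2): λ = (3·4² + 23)/(2·2) ≡ 10/4. 4⁻¹ ≡ 46 (mod 61), so λ ≡ 10·46 ≡ 33.
  x = λ² - 4 - 4 = 1089 - 8 ≡ 44; y = λ·(4 - 44) - 2 ≡ 20. → (44, 20)
double: tangent at (44, 20): λ = (3·44² + 23)/(2·20) ≡ 36/40. 40⁻¹ ≡ 29 (mod 61) since 40·29 = 1160 ≡ 1, so λ ≡ 36·29 ≡ 7.
  x = λ² - 44 - 44 = 49 - 88 ≡ 22; y = λ·(44 - 22) - 20 ≡ 12. → (22, 12)
4G = (22, 12).
Next 2H:
Repeated addition: build up to 2H.
2H: tangent at (6, 18): λ = (3·6² + 23)/(2·18) ≡ 9/36. 36⁻¹ ≡ 39 (mod 61), so λ ≡ 9·39 ≡ 46.
  x = λ² - 6 - 6 = 2116 - 12 ≡ 30; y = λ·(6 - 30) - 18 ≡ 37. → (30, 37)
2H = (30, 37).
Finally 4G + 2H:
(22, 12) + (30, 37). λ = (37 - 12)/(30 - 22) ≡ 25/8 mod 61. 8⁻¹ ≡ 23 (mod 61), so λ ≡ 26.
  x = λ² - 22 - 30 = 676 - 52 ≡ 14; y = λ·(22 - 14) - 12 ≡ 13. → (14, 13)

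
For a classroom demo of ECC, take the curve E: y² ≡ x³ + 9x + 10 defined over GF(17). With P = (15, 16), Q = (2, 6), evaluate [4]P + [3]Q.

(6, 5)

First 4P:
Repeated addition: build up to 4P.
2P: tangent at (15, 16): λ = (3·15² + 9)/(2·16) ≡ 4/15. 15⁻¹ ≡ 8 (mod 17), so λ ≡ 4·8 ≡ 15.
  x = λ² - 15 - 15 = 225 - 30 ≡ 8; y = λ·(15 - 8) - 16 ≡ 4. → (8, 4)
3P: (8, 4) + (15, 16). λ = (16 - 4)/(15 - 8) ≡ 12/7 mod 17. 7⁻¹ ≡ 5 (mod 17), so λ ≡ 9.
  x = λ² - 8 - 15 = 81 - 23 ≡ 7; y = λ·(8 - 7) - 4 ≡ 5. → (7, 5)
4P: (7, 5) + (15, 16). λ = (16 - 5)/(15 - 7) ≡ 11/8 mod 17. 8⁻¹ ≡ 15 (mod 17), so λ ≡ 12.
  x = λ² - 7 - 15 = 144 - 22 ≡ 3; y = λ·(7 - 3) - 5 ≡ 9. → (3, 9)
4P = (3, 9).
Next 3Q:
Repeated addition: build up to 3Q.
2Q: tangent at (2, 6): λ = (3·2² + 9)/(2·6) ≡ 4/12. 12⁻¹ ≡ 10 (mod 17), so λ ≡ 4·10 ≡ 6.
  x = λ² - 2 - 2 = 36 - 4 ≡ 15; y = λ·(2 - 15) - 6 ≡ 1. → (15, 1)
3Q: (15, 1) + (2, 6). λ = (6 - 1)/(2 - 15) ≡ 5/4 mod 17. 4⁻¹ ≡ 13 (mod 17) since 4·13 = 52 ≡ 1, so λ ≡ 14.
  x = λ² - 15 - 2 = 196 - 17 ≡ 9; y = λ·(15 - 9) - 1 ≡ 15. → (9, 15)
3Q = (9, 15).
Finally 4P + 3Q:
(3, 9) + (9, 15). λ = (15 - 9)/(9 - 3) ≡ 6/6 mod 17. 6⁻¹ ≡ 3 (mod 17) since 6·3 = 18 ≡ 1, so λ ≡ 1.
  x = λ² - 3 - 9 = 1 - 12 ≡ 6; y = λ·(3 - 6) - 9 ≡ 5. → (6, 5)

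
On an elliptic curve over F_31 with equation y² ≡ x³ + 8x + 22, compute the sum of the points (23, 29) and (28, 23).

(5, 30)

(23, 29) + (28, 23). λ = (23 - 29)/(28 - 23) ≡ 25/5 mod 31. 5⁻¹ ≡ 25 (mod 31) since 5·25 = 125 ≡ 1, so λ ≡ 5.
  x = λ² - 23 - 28 = 25 - 51 ≡ 5; y = λ·(23 - 5) - 29 ≡ 30. → (5, 30)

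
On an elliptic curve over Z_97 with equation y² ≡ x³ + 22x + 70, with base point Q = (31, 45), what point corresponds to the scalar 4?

Repeated addition: build up to 4Q.
2Q: tangent at (31, 45): λ = (3·31² + 22)/(2·45) ≡ 92/90. 90⁻¹ ≡ 83 (mod 97), so λ ≡ 92·83 ≡ 70.
  x = λ² - 31 - 31 = 4900 - 62 ≡ 85; y = λ·(31 - 85) - 45 ≡ 55. → (85, 55)
3Q: (85, 55) + (31, 45). λ = (45 - 55)/(31 - 85) ≡ 87/43 mod 97. 43⁻¹ ≡ 88 (mod 97) since 43·88 = 3784 ≡ 1, so λ ≡ 90.
  x = λ² - 85 - 31 = 8100 - 116 ≡ 30; y = λ·(85 - 30) - 55 ≡ 45. → (30, 45)
4Q: (30, 45) + (31, 45). λ = (45 - 45)/(31 - 30) ≡ 0/1 mod 97. 1⁻¹ ≡ 1 (mod 97) since 1·1 = 1 ≡ 1, so λ ≡ 0.
  x = λ² - 30 - 31 = 0 - 61 ≡ 36; y = λ·(30 - 36) - 45 ≡ 52. → (36, 52)

(36, 52)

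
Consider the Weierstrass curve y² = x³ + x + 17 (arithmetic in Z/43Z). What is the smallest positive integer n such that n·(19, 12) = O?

4

2P: tangent at (19, 12): λ = (3·19² + 1)/(2·12) ≡ 9/24. 24⁻¹ ≡ 9 (mod 43) since 24·9 = 216 ≡ 1, so λ ≡ 9·9 ≡ 38.
  x = λ² - 19 - 19 = 1444 - 38 ≡ 30; y = λ·(19 - 30) - 12 ≡ 0. → (30, 0)
3P: (30, 0) + (19, 12). λ = (12 - 0)/(19 - 30) ≡ 12/32 mod 43. 32⁻¹ ≡ 39 (mod 43) since 32·39 = 1248 ≡ 1, so λ ≡ 38.
  x = λ² - 30 - 19 = 1444 - 49 ≡ 19; y = λ·(30 - 19) - 0 ≡ 31. → (19, 31)
4P: (19, 31) + (19, 12): same x and y₁ ≡ -y₂, so the sum is O.
4P = O, so the order is 4.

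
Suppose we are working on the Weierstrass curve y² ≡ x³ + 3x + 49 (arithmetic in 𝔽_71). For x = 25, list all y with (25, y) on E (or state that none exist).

22, 49

x³ + 3x + 49 = 15749 ≡ 58 (mod 71).
Square roots of 58 mod 71: 22 and 49 (since 22² = 484 ≡ 58).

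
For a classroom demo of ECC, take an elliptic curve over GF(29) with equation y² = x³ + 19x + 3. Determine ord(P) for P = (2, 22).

2P: tangent at (2, 22): λ = (3·2² + 19)/(2·22) ≡ 2/15. 15⁻¹ ≡ 2 (mod 29), so λ ≡ 2·2 ≡ 4.
  x = λ² - 2 - 2 = 16 - 4 ≡ 12; y = λ·(2 - 12) - 22 ≡ 25. → (12, 25)
3P: (12, 25) + (2, 22). λ = (22 - 25)/(2 - 12) ≡ 26/19 mod 29. 19⁻¹ ≡ 26 (mod 29), so λ ≡ 9.
  x = λ² - 12 - 2 = 81 - 14 ≡ 9; y = λ·(12 - 9) - 25 ≡ 2. → (9, 2)
4P: (9, 2) + (2, 22). λ = (22 - 2)/(2 - 9) ≡ 20/22 mod 29. 22⁻¹ ≡ 4 (mod 29), so λ ≡ 22.
  x = λ² - 9 - 2 = 484 - 11 ≡ 9; y = λ·(9 - 9) - 2 ≡ 27. → (9, 27)
5P: (9, 27) + (2, 22). λ = (22 - 27)/(2 - 9) ≡ 24/22 mod 29. 22⁻¹ ≡ 4 (mod 29), so λ ≡ 9.
  x = λ² - 9 - 2 = 81 - 11 ≡ 12; y = λ·(9 - 12) - 27 ≡ 4. → (12, 4)
6P: (12, 4) + (2, 22). λ = (22 - 4)/(2 - 12) ≡ 18/19 mod 29. 19⁻¹ ≡ 26 (mod 29), so λ ≡ 4.
  x = λ² - 12 - 2 = 16 - 14 ≡ 2; y = λ·(12 - 2) - 4 ≡ 7. → (2, 7)
7P: (2, 7) + (2, 22): same x and y₁ ≡ -y₂, so the sum is 𝒪.
7P = 𝒪, so the order is 7.

7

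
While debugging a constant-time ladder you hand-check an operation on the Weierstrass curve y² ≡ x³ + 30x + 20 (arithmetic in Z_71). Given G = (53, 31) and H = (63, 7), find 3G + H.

First 3G:
Repeated addition: build up to 3G.
2G: tangent at (53, 31): λ = (3·53² + 30)/(2·31) ≡ 8/62. 62⁻¹ ≡ 63 (mod 71), so λ ≡ 8·63 ≡ 7.
  x = λ² - 53 - 53 = 49 - 106 ≡ 14; y = λ·(53 - 14) - 31 ≡ 29. → (14, 29)
3G: (14, 29) + (53, 31). λ = (31 - 29)/(53 - 14) ≡ 2/39 mod 71. 39⁻¹ ≡ 51 (mod 71), so λ ≡ 31.
  x = λ² - 14 - 53 = 961 - 67 ≡ 42; y = λ·(14 - 42) - 29 ≡ 26. → (42, 26)
3G = (42, 26).
Finally 3G + H:
(42, 26) + (63, 7). λ = (7 - 26)/(63 - 42) ≡ 52/21 mod 71. 21⁻¹ ≡ 44 (mod 71), so λ ≡ 16.
  x = λ² - 42 - 63 = 256 - 105 ≡ 9; y = λ·(42 - 9) - 26 ≡ 5. → (9, 5)

(9, 5)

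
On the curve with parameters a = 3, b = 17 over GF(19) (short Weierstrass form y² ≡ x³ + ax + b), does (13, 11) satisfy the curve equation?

no

y² = 11² ≡ 7; x³ + 3x + 17 = 2253 ≡ 11 (mod 19). 7 ≠ 11.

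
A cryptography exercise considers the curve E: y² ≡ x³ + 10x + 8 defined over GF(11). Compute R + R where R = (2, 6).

(7, 5)

tangent at (2, 6): λ = (3·2² + 10)/(2·6) ≡ 0/1. 1⁻¹ ≡ 1 (mod 11), so λ ≡ 0·1 ≡ 0.
  x = λ² - 2 - 2 = 0 - 4 ≡ 7; y = λ·(2 - 7) - 6 ≡ 5. → (7, 5)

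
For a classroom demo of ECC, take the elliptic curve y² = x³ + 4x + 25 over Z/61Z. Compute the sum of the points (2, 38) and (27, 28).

(59, 58)

(2, 38) + (27, 28). λ = (28 - 38)/(27 - 2) ≡ 51/25 mod 61. 25⁻¹ ≡ 22 (mod 61) since 25·22 = 550 ≡ 1, so λ ≡ 24.
  x = λ² - 2 - 27 = 576 - 29 ≡ 59; y = λ·(2 - 59) - 38 ≡ 58. → (59, 58)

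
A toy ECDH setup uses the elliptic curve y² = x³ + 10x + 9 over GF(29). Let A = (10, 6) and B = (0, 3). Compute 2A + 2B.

First 2A:
Repeated addition: build up to 2A.
2A: tangent at (10, 6): λ = (3·10² + 10)/(2·6) ≡ 20/12. 12⁻¹ ≡ 17 (mod 29) since 12·17 = 204 ≡ 1, so λ ≡ 20·17 ≡ 21.
  x = λ² - 10 - 10 = 441 - 20 ≡ 15; y = λ·(10 - 15) - 6 ≡ 5. → (15, 5)
2A = (15, 5).
Next 2B:
Repeated addition: build up to 2B.
2B: tangent at (0, 3): λ = (3·0² + 10)/(2·3) ≡ 10/6. 6⁻¹ ≡ 5 (mod 29), so λ ≡ 10·5 ≡ 21.
  x = λ² - 0 - 0 = 441 - 0 ≡ 6; y = λ·(0 - 6) - 3 ≡ 16. → (6, 16)
2B = (6, 16).
Finally 2A + 2B:
(15, 5) + (6, 16). λ = (16 - 5)/(6 - 15) ≡ 11/20 mod 29. 20⁻¹ ≡ 16 (mod 29) since 20·16 = 320 ≡ 1, so λ ≡ 2.
  x = λ² - 15 - 6 = 4 - 21 ≡ 12; y = λ·(15 - 12) - 5 ≡ 1. → (12, 1)

(12, 1)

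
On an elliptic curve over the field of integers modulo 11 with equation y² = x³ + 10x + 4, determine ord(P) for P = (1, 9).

2P: tangent at (1, 9): λ = (3·1² + 10)/(2·9) ≡ 2/7. 7⁻¹ ≡ 8 (mod 11) since 7·8 = 56 ≡ 1, so λ ≡ 2·8 ≡ 5.
  x = λ² - 1 - 1 = 25 - 2 ≡ 1; y = λ·(1 - 1) - 9 ≡ 2. → (1, 2)
3P: (1, 2) + (1, 9): same x and y₁ ≡ -y₂, so the sum is O.
3P = O, so the order is 3.

3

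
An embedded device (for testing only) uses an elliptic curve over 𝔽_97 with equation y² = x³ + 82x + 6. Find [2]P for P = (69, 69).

(7, 70)

tangent at (69, 69): λ = (3·69² + 82)/(2·69) ≡ 9/41. 41⁻¹ ≡ 71 (mod 97) since 41·71 = 2911 ≡ 1, so λ ≡ 9·71 ≡ 57.
  x = λ² - 69 - 69 = 3249 - 138 ≡ 7; y = λ·(69 - 7) - 69 ≡ 70. → (7, 70)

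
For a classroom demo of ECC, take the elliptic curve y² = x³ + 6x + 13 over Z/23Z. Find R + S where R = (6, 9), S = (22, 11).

(4, 20)

(6, 9) + (22, 11). λ = (11 - 9)/(22 - 6) ≡ 2/16 mod 23. 16⁻¹ ≡ 13 (mod 23), so λ ≡ 3.
  x = λ² - 6 - 22 = 9 - 28 ≡ 4; y = λ·(6 - 4) - 9 ≡ 20. → (4, 20)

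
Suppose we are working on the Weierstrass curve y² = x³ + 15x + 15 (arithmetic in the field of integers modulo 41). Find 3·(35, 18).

(39, 31)

Write P = (35, 18).
Repeated addition: build up to 3P.
2P: tangent at (35, 18): λ = (3·35² + 15)/(2·18) ≡ 0/36. 36⁻¹ ≡ 8 (mod 41), so λ ≡ 0·8 ≡ 0.
  x = λ² - 35 - 35 = 0 - 70 ≡ 12; y = λ·(35 - 12) - 18 ≡ 23. → (12, 23)
3P: (12, 23) + (35, 18). λ = (18 - 23)/(35 - 12) ≡ 36/23 mod 41. 23⁻¹ ≡ 25 (mod 41), so λ ≡ 39.
  x = λ² - 12 - 35 = 1521 - 47 ≡ 39; y = λ·(12 - 39) - 23 ≡ 31. → (39, 31)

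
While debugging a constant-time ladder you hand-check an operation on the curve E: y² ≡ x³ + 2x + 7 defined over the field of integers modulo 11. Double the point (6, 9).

(10, 2)

tangent at (6, 9): λ = (3·6² + 2)/(2·9) ≡ 0/7. 7⁻¹ ≡ 8 (mod 11) since 7·8 = 56 ≡ 1, so λ ≡ 0·8 ≡ 0.
  x = λ² - 6 - 6 = 0 - 12 ≡ 10; y = λ·(6 - 10) - 9 ≡ 2. → (10, 2)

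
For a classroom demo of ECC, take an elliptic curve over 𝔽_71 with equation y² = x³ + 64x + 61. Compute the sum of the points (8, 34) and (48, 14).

(33, 14)

(8, 34) + (48, 14). λ = (14 - 34)/(48 - 8) ≡ 51/40 mod 71. 40⁻¹ ≡ 16 (mod 71) since 40·16 = 640 ≡ 1, so λ ≡ 35.
  x = λ² - 8 - 48 = 1225 - 56 ≡ 33; y = λ·(8 - 33) - 34 ≡ 14. → (33, 14)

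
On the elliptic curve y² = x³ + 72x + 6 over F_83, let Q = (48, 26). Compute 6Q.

Repeated addition: build up to 6Q.
2Q: tangent at (48, 26): λ = (3·48² + 72)/(2·26) ≡ 12/52. 52⁻¹ ≡ 8 (mod 83) since 52·8 = 416 ≡ 1, so λ ≡ 12·8 ≡ 13.
  x = λ² - 48 - 48 = 169 - 96 ≡ 73; y = λ·(48 - 73) - 26 ≡ 64. → (73, 64)
3Q: (73, 64) + (48, 26). λ = (26 - 64)/(48 - 73) ≡ 45/58 mod 83. 58⁻¹ ≡ 73 (mod 83), so λ ≡ 48.
  x = λ² - 73 - 48 = 2304 - 121 ≡ 25; y = λ·(73 - 25) - 64 ≡ 82. → (25, 82)
4Q: (25, 82) + (48, 26). λ = (26 - 82)/(48 - 25) ≡ 27/23 mod 83. 23⁻¹ ≡ 65 (mod 83) since 23·65 = 1495 ≡ 1, so λ ≡ 12.
  x = λ² - 25 - 48 = 144 - 73 ≡ 71; y = λ·(25 - 71) - 82 ≡ 30. → (71, 30)
5Q: (71, 30) + (48, 26). λ = (26 - 30)/(48 - 71) ≡ 79/60 mod 83. 60⁻¹ ≡ 18 (mod 83), so λ ≡ 11.
  x = λ² - 71 - 48 = 121 - 119 ≡ 2; y = λ·(71 - 2) - 30 ≡ 65. → (2, 65)
6Q: (2, 65) + (48, 26). λ = (26 - 65)/(48 - 2) ≡ 44/46 mod 83. 46⁻¹ ≡ 74 (mod 83), so λ ≡ 19.
  x = λ² - 2 - 48 = 361 - 50 ≡ 62; y = λ·(2 - 62) - 65 ≡ 40. → (62, 40)

(62, 40)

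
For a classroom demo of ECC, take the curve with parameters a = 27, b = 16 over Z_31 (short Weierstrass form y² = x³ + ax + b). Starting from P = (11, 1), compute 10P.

(8, 0)

Repeated addition: build up to 10P.
2P: tangent at (11, 1): λ = (3·11² + 27)/(2·1) ≡ 18/2. 2⁻¹ ≡ 16 (mod 31) since 2·16 = 32 ≡ 1, so λ ≡ 18·16 ≡ 9.
  x = λ² - 11 - 11 = 81 - 22 ≡ 28; y = λ·(11 - 28) - 1 ≡ 1. → (28, 1)
3P: (28, 1) + (11, 1). λ = (1 - 1)/(11 - 28) ≡ 0/14 mod 31. 14⁻¹ ≡ 20 (mod 31) since 14·20 = 280 ≡ 1, so λ ≡ 0.
  x = λ² - 28 - 11 = 0 - 39 ≡ 23; y = λ·(28 - 23) - 1 ≡ 30. → (23, 30)
4P: (23, 30) + (11, 1). λ = (1 - 30)/(11 - 23) ≡ 2/19 mod 31. 19⁻¹ ≡ 18 (mod 31) since 19·18 = 342 ≡ 1, so λ ≡ 5.
  x = λ² - 23 - 11 = 25 - 34 ≡ 22; y = λ·(23 - 22) - 30 ≡ 6. → (22, 6)
5P: (22, 6) + (11, 1). λ = (1 - 6)/(11 - 22) ≡ 26/20 mod 31. 20⁻¹ ≡ 14 (mod 31), so λ ≡ 23.
  x = λ² - 22 - 11 = 529 - 33 ≡ 0; y = λ·(22 - 0) - 6 ≡ 4. → (0, 4)
6P: (0, 4) + (11, 1). λ = (1 - 4)/(11 - 0) ≡ 28/11 mod 31. 11⁻¹ ≡ 17 (mod 31) since 11·17 = 187 ≡ 1, so λ ≡ 11.
  x = λ² - 0 - 11 = 121 - 11 ≡ 17; y = λ·(0 - 17) - 4 ≡ 26. → (17, 26)
7P: (17, 26) + (11, 1). λ = (1 - 26)/(11 - 17) ≡ 6/25 mod 31. 25⁻¹ ≡ 5 (mod 31) since 25·5 = 125 ≡ 1, so λ ≡ 30.
  x = λ² - 17 - 11 = 900 - 28 ≡ 4; y = λ·(17 - 4) - 26 ≡ 23. → (4, 23)
8P: (4, 23) + (11, 1). λ = (1 - 23)/(11 - 4) ≡ 9/7 mod 31. 7⁻¹ ≡ 9 (mod 31), so λ ≡ 19.
  x = λ² - 4 - 11 = 361 - 15 ≡ 5; y = λ·(4 - 5) - 23 ≡ 20. → (5, 20)
9P: (5, 20) + (11, 1). λ = (1 - 20)/(11 - 5) ≡ 12/6 mod 31. 6⁻¹ ≡ 26 (mod 31), so λ ≡ 2.
  x = λ² - 5 - 11 = 4 - 16 ≡ 19; y = λ·(5 - 19) - 20 ≡ 14. → (19, 14)
10P: (19, 14) + (11, 1). λ = (1 - 14)/(11 - 19) ≡ 18/23 mod 31. 23⁻¹ ≡ 27 (mod 31), so λ ≡ 21.
  x = λ² - 19 - 11 = 441 - 30 ≡ 8; y = λ·(19 - 8) - 14 ≡ 0. → (8, 0)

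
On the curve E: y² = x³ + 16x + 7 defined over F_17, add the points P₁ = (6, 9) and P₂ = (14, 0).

(6, 9) + (14, 0). λ = (0 - 9)/(14 - 6) ≡ 8/8 mod 17. 8⁻¹ ≡ 15 (mod 17), so λ ≡ 1.
  x = λ² - 6 - 14 = 1 - 20 ≡ 15; y = λ·(6 - 15) - 9 ≡ 16. → (15, 16)

(15, 16)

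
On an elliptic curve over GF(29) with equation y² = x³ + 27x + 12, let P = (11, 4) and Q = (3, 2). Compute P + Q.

(6, 19)

(11, 4) + (3, 2). λ = (2 - 4)/(3 - 11) ≡ 27/21 mod 29. 21⁻¹ ≡ 18 (mod 29) since 21·18 = 378 ≡ 1, so λ ≡ 22.
  x = λ² - 11 - 3 = 484 - 14 ≡ 6; y = λ·(11 - 6) - 4 ≡ 19. → (6, 19)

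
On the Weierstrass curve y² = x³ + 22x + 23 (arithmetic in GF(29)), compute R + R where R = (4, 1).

tangent at (4, 1): λ = (3·4² + 22)/(2·1) ≡ 12/2. 2⁻¹ ≡ 15 (mod 29), so λ ≡ 12·15 ≡ 6.
  x = λ² - 4 - 4 = 36 - 8 ≡ 28; y = λ·(4 - 28) - 1 ≡ 0. → (28, 0)

(28, 0)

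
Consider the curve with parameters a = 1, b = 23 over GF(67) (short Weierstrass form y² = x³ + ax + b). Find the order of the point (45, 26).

2P: tangent at (45, 26): λ = (3·45² + 1)/(2·26) ≡ 46/52. 52⁻¹ ≡ 58 (mod 67) since 52·58 = 3016 ≡ 1, so λ ≡ 46·58 ≡ 55.
  x = λ² - 45 - 45 = 3025 - 90 ≡ 54; y = λ·(45 - 54) - 26 ≡ 15. → (54, 15)
3P: (54, 15) + (45, 26). λ = (26 - 15)/(45 - 54) ≡ 11/58 mod 67. 58⁻¹ ≡ 52 (mod 67), so λ ≡ 36.
  x = λ² - 54 - 45 = 1296 - 99 ≡ 58; y = λ·(54 - 58) - 15 ≡ 42. → (58, 42)
4P: (58, 42) + (45, 26). λ = (26 - 42)/(45 - 58) ≡ 51/54 mod 67. 54⁻¹ ≡ 36 (mod 67) since 54·36 = 1944 ≡ 1, so λ ≡ 27.
  x = λ² - 58 - 45 = 729 - 103 ≡ 23; y = λ·(58 - 23) - 42 ≡ 32. → (23, 32)
5P: (23, 32) + (45, 26). λ = (26 - 32)/(45 - 23) ≡ 61/22 mod 67. 22⁻¹ ≡ 64 (mod 67), so λ ≡ 18.
  x = λ² - 23 - 45 = 324 - 68 ≡ 55; y = λ·(23 - 55) - 32 ≡ 62. → (55, 62)
6P: (55, 62) + (45, 26). λ = (26 - 62)/(45 - 55) ≡ 31/57 mod 67. 57⁻¹ ≡ 20 (mod 67), so λ ≡ 17.
  x = λ² - 55 - 45 = 289 - 100 ≡ 55; y = λ·(55 - 55) - 62 ≡ 5. → (55, 5)
7P: (55, 5) + (45, 26). λ = (26 - 5)/(45 - 55) ≡ 21/57 mod 67. 57⁻¹ ≡ 20 (mod 67) since 57·20 = 1140 ≡ 1, so λ ≡ 18.
  x = λ² - 55 - 45 = 324 - 100 ≡ 23; y = λ·(55 - 23) - 5 ≡ 35. → (23, 35)
8P: (23, 35) + (45, 26). λ = (26 - 35)/(45 - 23) ≡ 58/22 mod 67. 22⁻¹ ≡ 64 (mod 67) since 22·64 = 1408 ≡ 1, so λ ≡ 27.
  x = λ² - 23 - 45 = 729 - 68 ≡ 58; y = λ·(23 - 58) - 35 ≡ 25. → (58, 25)
9P: (58, 25) + (45, 26). λ = (26 - 25)/(45 - 58) ≡ 1/54 mod 67. 54⁻¹ ≡ 36 (mod 67) since 54·36 = 1944 ≡ 1, so λ ≡ 36.
  x = λ² - 58 - 45 = 1296 - 103 ≡ 54; y = λ·(58 - 54) - 25 ≡ 52. → (54, 52)
10P: (54, 52) + (45, 26). λ = (26 - 52)/(45 - 54) ≡ 41/58 mod 67. 58⁻¹ ≡ 52 (mod 67), so λ ≡ 55.
  x = λ² - 54 - 45 = 3025 - 99 ≡ 45; y = λ·(54 - 45) - 52 ≡ 41. → (45, 41)
11P: (45, 41) + (45, 26): same x and y₁ ≡ -y₂, so the sum is ∞.
11P = ∞, so the order is 11.

11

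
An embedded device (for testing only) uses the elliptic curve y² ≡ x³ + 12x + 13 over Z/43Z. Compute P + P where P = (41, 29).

(10, 12)

tangent at (41, 29): λ = (3·41² + 12)/(2·29) ≡ 24/15. 15⁻¹ ≡ 23 (mod 43) since 15·23 = 345 ≡ 1, so λ ≡ 24·23 ≡ 36.
  x = λ² - 41 - 41 = 1296 - 82 ≡ 10; y = λ·(41 - 10) - 29 ≡ 12. → (10, 12)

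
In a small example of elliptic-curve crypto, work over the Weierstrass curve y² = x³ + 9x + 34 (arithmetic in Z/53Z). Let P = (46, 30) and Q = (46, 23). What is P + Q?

O

The two points share x = 46 and their y-coordinates satisfy 30 + 23 ≡ 0 (mod 53), so they are inverses. Their sum is O.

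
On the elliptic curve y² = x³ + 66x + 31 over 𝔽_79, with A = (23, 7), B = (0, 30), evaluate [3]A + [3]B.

(58, 7)

First 3A:
Repeated addition: build up to 3A.
2A: tangent at (23, 7): λ = (3·23² + 66)/(2·7) ≡ 73/14. 14⁻¹ ≡ 17 (mod 79), so λ ≡ 73·17 ≡ 56.
  x = λ² - 23 - 23 = 3136 - 46 ≡ 9; y = λ·(23 - 9) - 7 ≡ 66. → (9, 66)
3A: (9, 66) + (23, 7). λ = (7 - 66)/(23 - 9) ≡ 20/14 mod 79. 14⁻¹ ≡ 17 (mod 79) since 14·17 = 238 ≡ 1, so λ ≡ 24.
  x = λ² - 9 - 23 = 576 - 32 ≡ 70; y = λ·(9 - 70) - 66 ≡ 50. → (70, 50)
3A = (70, 50).
Next 3B:
Repeated addition: build up to 3B.
2B: tangent at (0, 30): λ = (3·0² + 66)/(2·30) ≡ 66/60. 60⁻¹ ≡ 54 (mod 79), so λ ≡ 66·54 ≡ 9.
  x = λ² - 0 - 0 = 81 - 0 ≡ 2; y = λ·(0 - 2) - 30 ≡ 31. → (2, 31)
3B: (2, 31) + (0, 30). λ = (30 - 31)/(0 - 2) ≡ 78/77 mod 79. 77⁻¹ ≡ 39 (mod 79), so λ ≡ 40.
  x = λ² - 2 - 0 = 1600 - 2 ≡ 18; y = λ·(2 - 18) - 31 ≡ 40. → (18, 40)
3B = (18, 40).
Finally 3A + 3B:
(70, 50) + (18, 40). λ = (40 - 50)/(18 - 70) ≡ 69/27 mod 79. 27⁻¹ ≡ 41 (mod 79), so λ ≡ 64.
  x = λ² - 70 - 18 = 4096 - 88 ≡ 58; y = λ·(70 - 58) - 50 ≡ 7. → (58, 7)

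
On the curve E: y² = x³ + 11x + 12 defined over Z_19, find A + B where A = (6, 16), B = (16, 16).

(16, 3)

(6, 16) + (16, 16). λ = (16 - 16)/(16 - 6) ≡ 0/10 mod 19. 10⁻¹ ≡ 2 (mod 19), so λ ≡ 0.
  x = λ² - 6 - 16 = 0 - 22 ≡ 16; y = λ·(6 - 16) - 16 ≡ 3. → (16, 3)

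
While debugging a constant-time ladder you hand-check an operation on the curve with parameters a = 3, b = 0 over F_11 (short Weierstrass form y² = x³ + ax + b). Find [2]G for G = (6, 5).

(0, 0)

tangent at (6, 5): λ = (3·6² + 3)/(2·5) ≡ 1/10. 10⁻¹ ≡ 10 (mod 11) since 10·10 = 100 ≡ 1, so λ ≡ 1·10 ≡ 10.
  x = λ² - 6 - 6 = 100 - 12 ≡ 0; y = λ·(6 - 0) - 5 ≡ 0. → (0, 0)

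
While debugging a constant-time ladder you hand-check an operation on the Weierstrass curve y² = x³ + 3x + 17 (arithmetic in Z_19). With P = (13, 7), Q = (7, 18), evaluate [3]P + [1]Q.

First 3P:
Repeated addition: build up to 3P.
2P: tangent at (13, 7): λ = (3·13² + 3)/(2·7) ≡ 16/14. 14⁻¹ ≡ 15 (mod 19) since 14·15 = 210 ≡ 1, so λ ≡ 16·15 ≡ 12.
  x = λ² - 13 - 13 = 144 - 26 ≡ 4; y = λ·(13 - 4) - 7 ≡ 6. → (4, 6)
3P: (4, 6) + (13, 7). λ = (7 - 6)/(13 - 4) ≡ 1/9 mod 19. 9⁻¹ ≡ 17 (mod 19), so λ ≡ 17.
  x = λ² - 4 - 13 = 289 - 17 ≡ 6; y = λ·(4 - 6) - 6 ≡ 17. → (6, 17)
3P = (6, 17).
Finally 3P + Q:
(6, 17) + (7, 18). λ = (18 - 17)/(7 - 6) ≡ 1/1 mod 19. 1⁻¹ ≡ 1 (mod 19), so λ ≡ 1.
  x = λ² - 6 - 7 = 1 - 13 ≡ 7; y = λ·(6 - 7) - 17 ≡ 1. → (7, 1)

(7, 1)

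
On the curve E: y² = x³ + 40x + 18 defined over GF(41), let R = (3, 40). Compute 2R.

tangent at (3, 40): λ = (3·3² + 40)/(2·40) ≡ 26/39. 39⁻¹ ≡ 20 (mod 41) since 39·20 = 780 ≡ 1, so λ ≡ 26·20 ≡ 28.
  x = λ² - 3 - 3 = 784 - 6 ≡ 40; y = λ·(3 - 40) - 40 ≡ 31. → (40, 31)

(40, 31)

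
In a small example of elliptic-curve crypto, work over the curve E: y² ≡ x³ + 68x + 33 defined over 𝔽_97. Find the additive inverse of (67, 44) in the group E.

(67, 53)

-(67, 44) = (67, -44 mod 97) = (67, 53).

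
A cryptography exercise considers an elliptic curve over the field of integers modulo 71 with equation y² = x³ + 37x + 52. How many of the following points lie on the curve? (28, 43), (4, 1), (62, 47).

(28, 43): 43² ≡ 3, rhs ≡ 36 → off.
(4, 1): 1² ≡ 1, rhs ≡ 51 → off.
(62, 47): 47² ≡ 8, rhs ≡ 55 → off.

0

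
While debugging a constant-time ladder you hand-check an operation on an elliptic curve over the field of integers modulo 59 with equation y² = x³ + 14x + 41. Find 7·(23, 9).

(19, 26)

Write Q = (23, 9).
Double-and-add on 7 = (111)₂. Start with Q = (23, 9) for the leading 1-bit.
double: tangent at (23, 9): λ = (3·23² + 14)/(2·9) ≡ 8/18. 18⁻¹ ≡ 23 (mod 59), so λ ≡ 8·23 ≡ 7.
  x = λ² - 23 - 23 = 49 - 46 ≡ 3; y = λ·(23 - 3) - 9 ≡ 13. → (3, 13)
add Q: (3, 13) + (23, 9). λ = (9 - 13)/(23 - 3) ≡ 55/20 mod 59. 20⁻¹ ≡ 3 (mod 59), so λ ≡ 47.
  x = λ² - 3 - 23 = 2209 - 26 ≡ 0; y = λ·(3 - 0) - 13 ≡ 10. → (0, 10)
double: tangent at (0, 10): λ = (3·0² + 14)/(2·10) ≡ 14/20. 20⁻¹ ≡ 3 (mod 59), so λ ≡ 14·3 ≡ 42.
  x = λ² - 0 - 0 = 1764 - 0 ≡ 53; y = λ·(0 - 53) - 10 ≡ 6. → (53, 6)
add Q: (53, 6) + (23, 9). λ = (9 - 6)/(23 - 53) ≡ 3/29 mod 59. 29⁻¹ ≡ 57 (mod 59), so λ ≡ 53.
  x = λ² - 53 - 23 = 2809 - 76 ≡ 19; y = λ·(53 - 19) - 6 ≡ 26. → (19, 26)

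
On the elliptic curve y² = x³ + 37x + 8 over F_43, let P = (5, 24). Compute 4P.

Repeated addition: build up to 4P.
2P: tangent at (5, 24): λ = (3·5² + 37)/(2·24) ≡ 26/5. 5⁻¹ ≡ 26 (mod 43), so λ ≡ 26·26 ≡ 31.
  x = λ² - 5 - 5 = 961 - 10 ≡ 5; y = λ·(5 - 5) - 24 ≡ 19. → (5, 19)
3P: (5, 19) + (5, 24): same x and y₁ ≡ -y₂, so the sum is ∞.
4P: ∞ + (5, 24) = (5, 24) (identity).

(5, 24)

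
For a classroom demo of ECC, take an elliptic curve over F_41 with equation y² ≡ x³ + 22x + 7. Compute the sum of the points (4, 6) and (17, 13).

(38, 23)

(4, 6) + (17, 13). λ = (13 - 6)/(17 - 4) ≡ 7/13 mod 41. 13⁻¹ ≡ 19 (mod 41), so λ ≡ 10.
  x = λ² - 4 - 17 = 100 - 21 ≡ 38; y = λ·(4 - 38) - 6 ≡ 23. → (38, 23)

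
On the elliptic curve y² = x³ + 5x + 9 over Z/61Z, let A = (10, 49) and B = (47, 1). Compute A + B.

(8, 16)

(10, 49) + (47, 1). λ = (1 - 49)/(47 - 10) ≡ 13/37 mod 61. 37⁻¹ ≡ 33 (mod 61), so λ ≡ 2.
  x = λ² - 10 - 47 = 4 - 57 ≡ 8; y = λ·(10 - 8) - 49 ≡ 16. → (8, 16)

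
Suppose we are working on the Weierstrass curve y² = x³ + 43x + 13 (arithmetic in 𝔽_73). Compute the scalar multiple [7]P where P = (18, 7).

(58, 9)

Double-and-add on 7 = (111)₂. Start with P = (18, 7) for the leading 1-bit.
double: tangent at (18, 7): λ = (3·18² + 43)/(2·7) ≡ 66/14. 14⁻¹ ≡ 47 (mod 73), so λ ≡ 66·47 ≡ 36.
  x = λ² - 18 - 18 = 1296 - 36 ≡ 19; y = λ·(18 - 19) - 7 ≡ 30. → (19, 30)
add P: (19, 30) + (18, 7). λ = (7 - 30)/(18 - 19) ≡ 50/72 mod 73. 72⁻¹ ≡ 72 (mod 73), so λ ≡ 23.
  x = λ² - 19 - 18 = 529 - 37 ≡ 54; y = λ·(19 - 54) - 30 ≡ 41. → (54, 41)
double: tangent at (54, 41): λ = (3·54² + 43)/(2·41) ≡ 31/9. 9⁻¹ ≡ 65 (mod 73) since 9·65 = 585 ≡ 1, so λ ≡ 31·65 ≡ 44.
  x = λ² - 54 - 54 = 1936 - 108 ≡ 3; y = λ·(54 - 3) - 41 ≡ 13. → (3, 13)
add P: (3, 13) + (18, 7). λ = (7 - 13)/(18 - 3) ≡ 67/15 mod 73. 15⁻¹ ≡ 39 (mod 73) since 15·39 = 585 ≡ 1, so λ ≡ 58.
  x = λ² - 3 - 18 = 3364 - 21 ≡ 58; y = λ·(3 - 58) - 13 ≡ 9. → (58, 9)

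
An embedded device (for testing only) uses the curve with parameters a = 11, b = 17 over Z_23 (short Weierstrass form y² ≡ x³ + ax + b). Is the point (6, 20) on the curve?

no

y² = 20² ≡ 9; x³ + 11x + 17 = 299 ≡ 0 (mod 23). 9 ≠ 0.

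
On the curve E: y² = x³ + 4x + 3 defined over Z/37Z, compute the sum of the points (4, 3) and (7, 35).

(0, 15)

(4, 3) + (7, 35). λ = (35 - 3)/(7 - 4) ≡ 32/3 mod 37. 3⁻¹ ≡ 25 (mod 37), so λ ≡ 23.
  x = λ² - 4 - 7 = 529 - 11 ≡ 0; y = λ·(4 - 0) - 3 ≡ 15. → (0, 15)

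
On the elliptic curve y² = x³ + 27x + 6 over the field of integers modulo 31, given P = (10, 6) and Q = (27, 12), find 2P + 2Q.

First 2P:
Repeated addition: build up to 2P.
2P: tangent at (10, 6): λ = (3·10² + 27)/(2·6) ≡ 17/12. 12⁻¹ ≡ 13 (mod 31) since 12·13 = 156 ≡ 1, so λ ≡ 17·13 ≡ 4.
  x = λ² - 10 - 10 = 16 - 20 ≡ 27; y = λ·(10 - 27) - 6 ≡ 19. → (27, 19)
2P = (27, 19).
Next 2Q:
Repeated addition: build up to 2Q.
2Q: tangent at (27, 12): λ = (3·27² + 27)/(2·12) ≡ 13/24. 24⁻¹ ≡ 22 (mod 31) since 24·22 = 528 ≡ 1, so λ ≡ 13·22 ≡ 7.
  x = λ² - 27 - 27 = 49 - 54 ≡ 26; y = λ·(27 - 26) - 12 ≡ 26. → (26, 26)
2Q = (26, 26).
Finally 2P + 2Q:
(27, 19) + (26, 26). λ = (26 - 19)/(26 - 27) ≡ 7/30 mod 31. 30⁻¹ ≡ 30 (mod 31) since 30·30 = 900 ≡ 1, so λ ≡ 24.
  x = λ² - 27 - 26 = 576 - 53 ≡ 27; y = λ·(27 - 27) - 19 ≡ 12. → (27, 12)

(27, 12)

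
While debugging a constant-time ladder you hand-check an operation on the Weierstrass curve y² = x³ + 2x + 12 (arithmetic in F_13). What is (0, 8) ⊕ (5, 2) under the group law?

(0, 8) + (5, 2). λ = (2 - 8)/(5 - 0) ≡ 7/5 mod 13. 5⁻¹ ≡ 8 (mod 13) since 5·8 = 40 ≡ 1, so λ ≡ 4.
  x = λ² - 0 - 5 = 16 - 5 ≡ 11; y = λ·(0 - 11) - 8 ≡ 0. → (11, 0)

(11, 0)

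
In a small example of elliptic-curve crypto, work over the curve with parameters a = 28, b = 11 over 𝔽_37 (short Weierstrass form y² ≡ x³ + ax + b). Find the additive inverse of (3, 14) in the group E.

-(3, 14) = (3, -14 mod 37) = (3, 23).

(3, 23)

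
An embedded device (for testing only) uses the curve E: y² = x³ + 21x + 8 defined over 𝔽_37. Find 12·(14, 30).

Write Q = (14, 30).
Double-and-add on 12 = (1100)₂. Start with Q = (14, 30) for the leading 1-bit.
double: tangent at (14, 30): λ = (3·14² + 21)/(2·30) ≡ 17/23. 23⁻¹ ≡ 29 (mod 37), so λ ≡ 17·29 ≡ 12.
  x = λ² - 14 - 14 = 144 - 28 ≡ 5; y = λ·(14 - 5) - 30 ≡ 4. → (5, 4)
add Q: (5, 4) + (14, 30). λ = (30 - 4)/(14 - 5) ≡ 26/9 mod 37. 9⁻¹ ≡ 33 (mod 37), so λ ≡ 7.
  x = λ² - 5 - 14 = 49 - 19 ≡ 30; y = λ·(5 - 30) - 4 ≡ 6. → (30, 6)
double: tangent at (30, 6): λ = (3·30² + 21)/(2·6) ≡ 20/12. 12⁻¹ ≡ 34 (mod 37) since 12·34 = 408 ≡ 1, so λ ≡ 20·34 ≡ 14.
  x = λ² - 30 - 30 = 196 - 60 ≡ 25; y = λ·(30 - 25) - 6 ≡ 27. → (25, 27)
double: tangent at (25, 27): λ = (3·25² + 21)/(2·27) ≡ 9/17. 17⁻¹ ≡ 24 (mod 37), so λ ≡ 9·24 ≡ 31.
  x = λ² - 25 - 25 = 961 - 50 ≡ 23; y = λ·(25 - 23) - 27 ≡ 35. → (23, 35)

(23, 35)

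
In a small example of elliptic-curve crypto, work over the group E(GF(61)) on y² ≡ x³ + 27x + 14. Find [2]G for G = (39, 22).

(49, 55)

tangent at (39, 22): λ = (3·39² + 27)/(2·22) ≡ 15/44. 44⁻¹ ≡ 43 (mod 61), so λ ≡ 15·43 ≡ 35.
  x = λ² - 39 - 39 = 1225 - 78 ≡ 49; y = λ·(39 - 49) - 22 ≡ 55. → (49, 55)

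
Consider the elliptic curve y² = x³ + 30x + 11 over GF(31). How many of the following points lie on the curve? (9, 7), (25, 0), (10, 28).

(9, 7): 7² ≡ 18, rhs ≡ 18 → on.
(25, 0): 0² ≡ 0, rhs ≡ 18 → off.
(10, 28): 28² ≡ 9, rhs ≡ 9 → on.

2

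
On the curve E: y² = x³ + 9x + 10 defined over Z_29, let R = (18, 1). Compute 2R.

tangent at (18, 1): λ = (3·18² + 9)/(2·1) ≡ 24/2. 2⁻¹ ≡ 15 (mod 29) since 2·15 = 30 ≡ 1, so λ ≡ 24·15 ≡ 12.
  x = λ² - 18 - 18 = 144 - 36 ≡ 21; y = λ·(18 - 21) - 1 ≡ 21. → (21, 21)

(21, 21)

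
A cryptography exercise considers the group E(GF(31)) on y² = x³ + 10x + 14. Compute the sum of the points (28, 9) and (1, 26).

(22, 1)

(28, 9) + (1, 26). λ = (26 - 9)/(1 - 28) ≡ 17/4 mod 31. 4⁻¹ ≡ 8 (mod 31) since 4·8 = 32 ≡ 1, so λ ≡ 12.
  x = λ² - 28 - 1 = 144 - 29 ≡ 22; y = λ·(28 - 22) - 9 ≡ 1. → (22, 1)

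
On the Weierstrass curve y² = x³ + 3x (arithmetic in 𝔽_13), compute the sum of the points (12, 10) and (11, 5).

(12, 10) + (11, 5). λ = (5 - 10)/(11 - 12) ≡ 8/12 mod 13. 12⁻¹ ≡ 12 (mod 13), so λ ≡ 5.
  x = λ² - 12 - 11 = 25 - 23 ≡ 2; y = λ·(12 - 2) - 10 ≡ 1. → (2, 1)

(2, 1)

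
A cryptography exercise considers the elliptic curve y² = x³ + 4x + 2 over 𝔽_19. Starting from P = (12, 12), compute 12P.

(15, 6)

Double-and-add on 12 = (1100)₂. Start with P = (12, 12) for the leading 1-bit.
double: tangent at (12, 12): λ = (3·12² + 4)/(2·12) ≡ 18/5. 5⁻¹ ≡ 4 (mod 19) since 5·4 = 20 ≡ 1, so λ ≡ 18·4 ≡ 15.
  x = λ² - 12 - 12 = 225 - 24 ≡ 11; y = λ·(12 - 11) - 12 ≡ 3. → (11, 3)
add P: (11, 3) + (12, 12). λ = (12 - 3)/(12 - 11) ≡ 9/1 mod 19. 1⁻¹ ≡ 1 (mod 19) since 1·1 = 1 ≡ 1, so λ ≡ 9.
  x = λ² - 11 - 12 = 81 - 23 ≡ 1; y = λ·(11 - 1) - 3 ≡ 11. → (1, 11)
double: tangent at (1, 11): λ = (3·1² + 4)/(2·11) ≡ 7/3. 3⁻¹ ≡ 13 (mod 19) since 3·13 = 39 ≡ 1, so λ ≡ 7·13 ≡ 15.
  x = λ² - 1 - 1 = 225 - 2 ≡ 14; y = λ·(1 - 14) - 11 ≡ 3. → (14, 3)
double: tangent at (14, 3): λ = (3·14² + 4)/(2·3) ≡ 3/6. 6⁻¹ ≡ 16 (mod 19), so λ ≡ 3·16 ≡ 10.
  x = λ² - 14 - 14 = 100 - 28 ≡ 15; y = λ·(14 - 15) - 3 ≡ 6. → (15, 6)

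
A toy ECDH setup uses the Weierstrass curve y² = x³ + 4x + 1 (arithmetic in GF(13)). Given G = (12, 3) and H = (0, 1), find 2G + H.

First 2G:
Repeated addition: build up to 2G.
2G: tangent at (12, 3): λ = (3·12² + 4)/(2·3) ≡ 7/6. 6⁻¹ ≡ 11 (mod 13), so λ ≡ 7·11 ≡ 12.
  x = λ² - 12 - 12 = 144 - 24 ≡ 3; y = λ·(12 - 3) - 3 ≡ 1. → (3, 1)
2G = (3, 1).
Finally 2G + H:
(3, 1) + (0, 1). λ = (1 - 1)/(0 - 3) ≡ 0/10 mod 13. 10⁻¹ ≡ 4 (mod 13), so λ ≡ 0.
  x = λ² - 3 - 0 = 0 - 3 ≡ 10; y = λ·(3 - 10) - 1 ≡ 12. → (10, 12)

(10, 12)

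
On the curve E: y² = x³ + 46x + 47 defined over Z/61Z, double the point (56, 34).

(15, 56)

tangent at (56, 34): λ = (3·56² + 46)/(2·34) ≡ 60/7. 7⁻¹ ≡ 35 (mod 61) since 7·35 = 245 ≡ 1, so λ ≡ 60·35 ≡ 26.
  x = λ² - 56 - 56 = 676 - 112 ≡ 15; y = λ·(56 - 15) - 34 ≡ 56. → (15, 56)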